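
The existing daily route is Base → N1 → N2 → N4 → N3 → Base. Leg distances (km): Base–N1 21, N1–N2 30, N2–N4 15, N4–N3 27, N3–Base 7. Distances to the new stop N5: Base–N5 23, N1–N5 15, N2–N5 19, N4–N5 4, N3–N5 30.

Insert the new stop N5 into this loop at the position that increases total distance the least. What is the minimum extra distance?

Insertion cost between consecutive stops i–j is d(i,N5) + d(N5,j) − d(i,j):
  between Base and N1: 23 + 15 − 21 = 17
  between N1 and N2: 15 + 19 − 30 = 4
  between N2 and N4: 19 + 4 − 15 = 8
  between N4 and N3: 4 + 30 − 27 = 7
  between N3 and Base: 30 + 23 − 7 = 46
Cheapest insertion is between N1 and N2, adding 4.
New total = 100 + 4 = 104.

+4 km — insert N5 between N1 and N2.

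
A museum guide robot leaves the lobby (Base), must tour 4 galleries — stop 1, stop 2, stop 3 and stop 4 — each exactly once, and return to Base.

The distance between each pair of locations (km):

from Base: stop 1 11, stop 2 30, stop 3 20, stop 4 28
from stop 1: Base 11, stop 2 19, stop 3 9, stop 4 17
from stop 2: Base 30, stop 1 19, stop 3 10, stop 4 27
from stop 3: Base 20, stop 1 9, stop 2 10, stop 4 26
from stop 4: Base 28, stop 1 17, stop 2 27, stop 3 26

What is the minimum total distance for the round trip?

Minimum total distance: 85 km.

There are 12 distinct closed tours to check (reversals are equivalent).
Base → stop 1 → stop 2 → stop 3 → stop 4 → Base: 11+19+10+26+28 = 94
Base → stop 1 → stop 2 → stop 4 → stop 3 → Base: 11+19+27+26+20 = 103
Base → stop 1 → stop 3 → stop 2 → stop 4 → Base: 11+9+10+27+28 = 85
Base → stop 1 → stop 3 → stop 4 → stop 2 → Base: 11+9+26+27+30 = 103
Base → stop 1 → stop 4 → stop 2 → stop 3 → Base: 11+17+27+10+20 = 85
Base → stop 1 → stop 4 → stop 3 → stop 2 → Base: 11+17+26+10+30 = 94
Base → stop 2 → stop 1 → stop 3 → stop 4 → Base: 30+19+9+26+28 = 112
Base → stop 2 → stop 1 → stop 4 → stop 3 → Base: 30+19+17+26+20 = 112
Base → stop 2 → stop 3 → stop 1 → stop 4 → Base: 30+10+9+17+28 = 94
Base → stop 2 → stop 4 → stop 1 → stop 3 → Base: 30+27+17+9+20 = 103
Base → stop 3 → stop 1 → stop 2 → stop 4 → Base: 20+9+19+27+28 = 103
Base → stop 3 → stop 2 → stop 1 → stop 4 → Base: 20+10+19+17+28 = 94
The minimum is 85.
One optimal route: Base → stop 1 → stop 3 → stop 2 → stop 4 → Base (or its reverse).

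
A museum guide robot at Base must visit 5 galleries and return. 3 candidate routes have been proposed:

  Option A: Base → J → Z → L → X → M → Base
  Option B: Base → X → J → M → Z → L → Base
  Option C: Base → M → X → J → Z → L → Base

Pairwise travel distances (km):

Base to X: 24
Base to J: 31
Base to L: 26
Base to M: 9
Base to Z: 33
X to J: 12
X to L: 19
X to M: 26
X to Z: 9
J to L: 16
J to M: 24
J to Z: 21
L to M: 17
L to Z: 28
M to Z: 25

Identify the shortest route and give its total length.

Shortest is Option C, total 122 km.

Option A: 31 + 21 + 28 + 19 + 26 + 9 = 134
Option B: 24 + 12 + 24 + 25 + 28 + 26 = 139
Option C: 9 + 26 + 12 + 21 + 28 + 26 = 122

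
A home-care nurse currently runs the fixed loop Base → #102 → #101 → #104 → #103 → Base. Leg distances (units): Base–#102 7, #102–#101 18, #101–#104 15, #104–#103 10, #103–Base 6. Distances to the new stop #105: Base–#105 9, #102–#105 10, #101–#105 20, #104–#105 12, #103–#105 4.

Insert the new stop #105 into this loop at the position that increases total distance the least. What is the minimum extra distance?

Insertion cost between consecutive stops i–j is d(i,#105) + d(#105,j) − d(i,j):
  between Base and #102: 9 + 10 − 7 = 12
  between #102 and #101: 10 + 20 − 18 = 12
  between #101 and #104: 20 + 12 − 15 = 17
  between #104 and #103: 12 + 4 − 10 = 6
  between #103 and Base: 4 + 9 − 6 = 7
Cheapest insertion is between #104 and #103, adding 6.
New total = 56 + 6 = 62.

+6 — insert #105 between #104 and #103.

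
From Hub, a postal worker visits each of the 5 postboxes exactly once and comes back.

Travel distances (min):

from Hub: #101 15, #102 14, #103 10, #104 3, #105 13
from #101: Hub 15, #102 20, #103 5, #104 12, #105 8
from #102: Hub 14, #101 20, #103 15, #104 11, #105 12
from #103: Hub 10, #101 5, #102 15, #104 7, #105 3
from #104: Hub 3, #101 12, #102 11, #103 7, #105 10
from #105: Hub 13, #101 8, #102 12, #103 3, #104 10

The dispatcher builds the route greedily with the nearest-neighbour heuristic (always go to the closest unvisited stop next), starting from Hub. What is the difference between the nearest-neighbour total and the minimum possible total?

The nearest-neighbour route is 6 min longer than optimal.

Hub: #104=3, #103=10, #105=13, #102=14, #101=15 ⇒ #104
#104: #103=7, #105=10, #102=11, #101=12 ⇒ #103
#103: #105=3, #101=5, #102=15 ⇒ #105
#105: #101=8, #102=12 ⇒ #101
#101: #102=20 ⇒ #102
NN route Hub → #104 → #103 → #105 → #101 → #102 → Hub costs 55.
Optimal: Hub → #101 → #103 → #105 → #102 → #104 → Hub costs 49 (by enumerating all 60 distinct tours).
Excess = 55 − 49 = 6.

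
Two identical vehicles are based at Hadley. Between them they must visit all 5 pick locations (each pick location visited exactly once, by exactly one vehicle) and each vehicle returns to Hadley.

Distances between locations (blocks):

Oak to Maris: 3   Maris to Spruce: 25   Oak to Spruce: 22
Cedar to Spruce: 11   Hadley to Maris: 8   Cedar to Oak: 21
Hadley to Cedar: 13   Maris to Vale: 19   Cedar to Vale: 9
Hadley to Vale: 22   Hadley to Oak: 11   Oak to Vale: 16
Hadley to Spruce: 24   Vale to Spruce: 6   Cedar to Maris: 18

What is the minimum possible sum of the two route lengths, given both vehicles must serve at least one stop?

Minimum combined distance: 73 blocks.

There are 2^4 − 1 = 15 ways to divide the 5 stops into two non-empty groups. For each, the best each vehicle can do is its own shortest tour through its group:
  {Cedar} + {Oak, Maris, Vale, Spruce}: 26 + 57 = 83
  {Oak} + {Cedar, Maris, Vale, Spruce}: 22 + 57 = 79
  {Cedar, Oak} + {Maris, Vale, Spruce}: 45 + 57 = 102
  {Maris} + {Cedar, Oak, Vale, Spruce}: 16 + 57 = 73
  {Cedar, Maris} + {Oak, Vale, Spruce}: 39 + 57 = 96
  {Oak, Maris} + {Cedar, Vale, Spruce}: 22 + 52 = 74
  … (15 splits in total)
Best: vehicle 1 Hadley → Maris → Hadley = 16; vehicle 2 Hadley → Cedar → Spruce → Vale → Oak → Hadley = 57; combined 73.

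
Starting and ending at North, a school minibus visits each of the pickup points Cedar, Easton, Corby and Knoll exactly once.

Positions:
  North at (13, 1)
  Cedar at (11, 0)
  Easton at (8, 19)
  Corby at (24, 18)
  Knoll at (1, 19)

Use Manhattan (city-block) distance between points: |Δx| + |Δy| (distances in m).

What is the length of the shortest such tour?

Minimum total distance: 84 m.

With 4 stops there are 4!/2 = 12 distinct round trips (a route and its reverse cost the same).
North → Cedar → Easton → Corby → Knoll → North: 3+22+17+24+30 = 96
North → Cedar → Easton → Knoll → Corby → North: 3+22+7+24+28 = 84
North → Cedar → Corby → Easton → Knoll → North: 3+31+17+7+30 = 88
North → Cedar → Corby → Knoll → Easton → North: 3+31+24+7+23 = 88
North → Cedar → Knoll → Easton → Corby → North: 3+29+7+17+28 = 84
North → Cedar → Knoll → Corby → Easton → North: 3+29+24+17+23 = 96
North → Easton → Cedar → Corby → Knoll → North: 23+22+31+24+30 = 130
North → Easton → Cedar → Knoll → Corby → North: 23+22+29+24+28 = 126
North → Easton → Corby → Cedar → Knoll → North: 23+17+31+29+30 = 130
North → Easton → Knoll → Cedar → Corby → North: 23+7+29+31+28 = 118
North → Corby → Cedar → Easton → Knoll → North: 28+31+22+7+30 = 118
North → Corby → Easton → Cedar → Knoll → North: 28+17+22+29+30 = 126
The minimum is 84.
One optimal route: North → Cedar → Easton → Knoll → Corby → North (or its reverse).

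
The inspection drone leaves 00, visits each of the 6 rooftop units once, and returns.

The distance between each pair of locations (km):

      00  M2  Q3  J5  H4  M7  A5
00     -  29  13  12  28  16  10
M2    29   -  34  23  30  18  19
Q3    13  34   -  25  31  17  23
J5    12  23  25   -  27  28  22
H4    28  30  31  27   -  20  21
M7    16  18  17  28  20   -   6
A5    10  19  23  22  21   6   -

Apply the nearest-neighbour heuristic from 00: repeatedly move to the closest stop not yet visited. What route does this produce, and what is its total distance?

From 00: distances to unvisited — A5=10, J5=12, Q3=13, M7=16, H4=28, M2=29. Nearest is A5 (10).
From A5: distances to unvisited — M7=6, M2=19, H4=21, J5=22, Q3=23. Nearest is M7 (6).
From M7: distances to unvisited — Q3=17, M2=18, H4=20, J5=28. Nearest is Q3 (17).
From Q3: distances to unvisited — J5=25, H4=31, M2=34. Nearest is J5 (25).
From J5: distances to unvisited — M2=23, H4=27. Nearest is M2 (23).
From M2: distances to unvisited — H4=30. Nearest is H4 (30).
Return H4→00: 28.
Total = 10 + 6 + 17 + 25 + 23 + 30 + 28 = 139.

139 km along 00 → A5 → M7 → Q3 → J5 → M2 → H4 → 00.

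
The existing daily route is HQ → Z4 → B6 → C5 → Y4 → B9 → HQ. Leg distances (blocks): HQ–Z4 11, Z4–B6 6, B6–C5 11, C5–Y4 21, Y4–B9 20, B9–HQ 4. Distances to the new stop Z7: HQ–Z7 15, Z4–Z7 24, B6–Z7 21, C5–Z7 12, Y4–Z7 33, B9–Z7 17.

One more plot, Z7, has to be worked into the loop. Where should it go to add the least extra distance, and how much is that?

+22 blocks — insert Z7 between B6 and C5.

Insertion cost between consecutive stops i–j is d(i,Z7) + d(Z7,j) − d(i,j):
  between HQ and Z4: 15 + 24 − 11 = 28
  between Z4 and B6: 24 + 21 − 6 = 39
  between B6 and C5: 21 + 12 − 11 = 22
  between C5 and Y4: 12 + 33 − 21 = 24
  between Y4 and B9: 33 + 17 − 20 = 30
  between B9 and HQ: 17 + 15 − 4 = 28
Cheapest insertion is between B6 and C5, adding 22.
New total = 73 + 22 = 95.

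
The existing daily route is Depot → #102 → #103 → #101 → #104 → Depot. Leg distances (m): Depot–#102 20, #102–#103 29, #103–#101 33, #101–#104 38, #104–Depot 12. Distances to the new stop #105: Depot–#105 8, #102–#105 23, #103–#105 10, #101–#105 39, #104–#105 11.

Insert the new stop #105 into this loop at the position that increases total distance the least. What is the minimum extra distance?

Insertion cost between consecutive stops i–j is d(i,#105) + d(#105,j) − d(i,j):
  between Depot and #102: 8 + 23 − 20 = 11
  between #102 and #103: 23 + 10 − 29 = 4
  between #103 and #101: 10 + 39 − 33 = 16
  between #101 and #104: 39 + 11 − 38 = 12
  between #104 and Depot: 11 + 8 − 12 = 7
Cheapest insertion is between #102 and #103, adding 4.
New total = 132 + 4 = 136.

+4 m — insert #105 between #102 and #103.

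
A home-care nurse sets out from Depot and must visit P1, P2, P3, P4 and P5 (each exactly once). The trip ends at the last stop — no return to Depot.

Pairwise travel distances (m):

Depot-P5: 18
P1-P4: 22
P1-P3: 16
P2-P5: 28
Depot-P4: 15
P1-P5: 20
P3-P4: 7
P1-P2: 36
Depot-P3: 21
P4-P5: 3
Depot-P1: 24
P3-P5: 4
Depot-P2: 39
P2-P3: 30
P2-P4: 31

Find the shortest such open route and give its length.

There are 5! = 120 possible orderings.
Depot→P1→P2→P3→P4→P5: 24+36+30+7+3 = 100
Depot→P1→P2→P3→P5→P4: 24+36+30+4+3 = 97
Depot→P1→P2→P4→P3→P5: 24+36+31+7+4 = 102
Depot→P1→P2→P4→P5→P3: 24+36+31+3+4 = 98
Depot→P1→P2→P5→P3→P4: 24+36+28+4+7 = 99
Depot→P1→P2→P5→P4→P3: 24+36+28+3+7 = 98
Depot→P1→P3→P2→P4→P5: 24+16+30+31+3 = 104
Depot→P1→P3→P2→P5→P4: 24+16+30+28+3 = 101
Depot→P1→P3→P4→P2→P5: 24+16+7+31+28 = 106
Depot→P1→P3→P4→P5→P2: 24+16+7+3+28 = 78
Depot→P1→P3→P5→P2→P4: 24+16+4+28+31 = 103
Depot→P1→P3→P5→P4→P2: 24+16+4+3+31 = 78
Depot→P1→P4→P2→P3→P5: 24+22+31+30+4 = 111
Depot→P1→P4→P2→P5→P3: 24+22+31+28+4 = 109
… (106 more)
Depot→P4→P5→P3→P1→P2: 15+3+4+16+36 = 74  ← best
The minimum is 74.
One shortest path: Depot → P4 → P5 → P3 → P1 → P2.

Minimum one-way distance = 74 m.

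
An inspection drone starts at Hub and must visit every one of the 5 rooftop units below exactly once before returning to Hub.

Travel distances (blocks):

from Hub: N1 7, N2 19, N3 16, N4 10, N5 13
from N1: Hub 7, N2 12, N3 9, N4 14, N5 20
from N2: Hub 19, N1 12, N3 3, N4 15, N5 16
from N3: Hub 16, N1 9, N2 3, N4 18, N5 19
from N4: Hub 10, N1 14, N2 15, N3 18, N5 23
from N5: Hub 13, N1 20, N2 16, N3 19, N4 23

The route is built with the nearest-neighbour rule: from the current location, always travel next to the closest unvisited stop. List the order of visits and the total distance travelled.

Total distance 70 blocks via the nearest-neighbour route Hub → N1 → N3 → N2 → N4 → N5 → Hub.

At Hub the remaining stops are N1 7, N4 10, N5 13, N3 16, N2 19; go to N1.
At N1 the remaining stops are N3 9, N2 12, N4 14, N5 20; go to N3.
At N3 the remaining stops are N2 3, N4 18, N5 19; go to N2.
At N2 the remaining stops are N4 15, N5 16; go to N4.
At N4 the remaining stops are N5 23; go to N5.
Return N5→Hub: 13.
Total = 7 + 9 + 3 + 15 + 23 + 13 = 70.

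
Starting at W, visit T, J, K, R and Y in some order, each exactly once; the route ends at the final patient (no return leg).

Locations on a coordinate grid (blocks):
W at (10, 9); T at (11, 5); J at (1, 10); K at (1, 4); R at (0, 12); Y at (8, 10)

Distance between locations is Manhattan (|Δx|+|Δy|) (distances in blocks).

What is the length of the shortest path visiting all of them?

31 blocks — the minimum one-way total.

There are 5! = 120 possible orderings.
W→T→J→K→R→Y: 5+15+6+9+10 = 45
W→T→J→K→Y→R: 5+15+6+13+10 = 49
W→T→J→R→K→Y: 5+15+3+9+13 = 45
W→T→J→R→Y→K: 5+15+3+10+13 = 46
W→T→J→Y→K→R: 5+15+7+13+9 = 49
W→T→J→Y→R→K: 5+15+7+10+9 = 46
W→T→K→J→R→Y: 5+11+6+3+10 = 35
W→T→K→J→Y→R: 5+11+6+7+10 = 39
W→T→K→R→J→Y: 5+11+9+3+7 = 35
W→T→K→R→Y→J: 5+11+9+10+7 = 42
W→T→K→Y→J→R: 5+11+13+7+3 = 39
W→T→K→Y→R→J: 5+11+13+10+3 = 42
W→T→R→J→K→Y: 5+18+3+6+13 = 45
W→T→R→J→Y→K: 5+18+3+7+13 = 46
… (106 more)
W→Y→T→K→J→R: 3+8+11+6+3 = 31  ← best
The minimum is 31.
One shortest path: W → Y → T → K → J → R.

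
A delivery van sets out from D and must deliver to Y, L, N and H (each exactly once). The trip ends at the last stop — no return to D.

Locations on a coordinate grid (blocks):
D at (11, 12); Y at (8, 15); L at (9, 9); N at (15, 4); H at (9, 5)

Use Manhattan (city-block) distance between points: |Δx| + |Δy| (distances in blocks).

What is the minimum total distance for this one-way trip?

24 blocks — the minimum one-way total.

There are 4! = 24 possible orderings.
D → Y → L → N → H: 6+7+11+7 = 31
D → Y → L → H → N: 6+7+4+7 = 24
D → Y → N → L → H: 6+18+11+4 = 39
D → Y → N → H → L: 6+18+7+4 = 35
D → Y → H → L → N: 6+11+4+11 = 32
D → Y → H → N → L: 6+11+7+11 = 35
D → L → Y → N → H: 5+7+18+7 = 37
D → L → Y → H → N: 5+7+11+7 = 30
D → L → N → Y → H: 5+11+18+11 = 45
D → L → N → H → Y: 5+11+7+11 = 34
D → L → H → Y → N: 5+4+11+18 = 38
D → L → H → N → Y: 5+4+7+18 = 34
D → N → Y → L → H: 12+18+7+4 = 41
D → N → Y → H → L: 12+18+11+4 = 45
… (10 more)
The minimum is 24.
One shortest path: D → Y → L → H → N.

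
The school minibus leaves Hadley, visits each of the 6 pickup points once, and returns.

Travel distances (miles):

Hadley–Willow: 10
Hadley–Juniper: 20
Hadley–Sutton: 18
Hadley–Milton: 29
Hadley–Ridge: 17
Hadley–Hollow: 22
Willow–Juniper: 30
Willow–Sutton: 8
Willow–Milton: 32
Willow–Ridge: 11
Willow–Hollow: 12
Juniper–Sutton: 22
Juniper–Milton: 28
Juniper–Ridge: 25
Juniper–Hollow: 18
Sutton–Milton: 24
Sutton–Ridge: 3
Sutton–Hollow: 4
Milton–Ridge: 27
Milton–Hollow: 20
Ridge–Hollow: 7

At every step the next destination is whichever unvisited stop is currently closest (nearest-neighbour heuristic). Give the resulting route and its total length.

Nearest-neighbour total = 103 miles; route Hadley → Willow → Sutton → Ridge → Hollow → Juniper → Milton → Hadley.

From Hadley: distances to unvisited — Willow=10, Ridge=17, Sutton=18, Juniper=20, Hollow=22, Milton=29. Nearest is Willow (10).
From Willow: distances to unvisited — Sutton=8, Ridge=11, Hollow=12, Juniper=30, Milton=32. Nearest is Sutton (8).
From Sutton: distances to unvisited — Ridge=3, Hollow=4, Juniper=22, Milton=24. Nearest is Ridge (3).
From Ridge: distances to unvisited — Hollow=7, Juniper=25, Milton=27. Nearest is Hollow (7).
From Hollow: distances to unvisited — Juniper=18, Milton=20. Nearest is Juniper (18).
From Juniper: distances to unvisited — Milton=28. Nearest is Milton (28).
Return Milton→Hadley: 29.
Total = 10 + 8 + 3 + 7 + 18 + 28 + 29 = 103.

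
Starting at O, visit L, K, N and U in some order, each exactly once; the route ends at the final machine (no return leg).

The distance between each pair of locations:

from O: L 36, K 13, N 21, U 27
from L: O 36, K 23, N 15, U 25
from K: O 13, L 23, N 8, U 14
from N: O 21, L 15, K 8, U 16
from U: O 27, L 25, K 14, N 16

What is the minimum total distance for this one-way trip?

58 — the minimum one-way total.

There are 4! = 24 possible orderings.
O - L - K - N - U: 36+23+8+16 = 83
O - L - K - U - N: 36+23+14+16 = 89
O - L - N - K - U: 36+15+8+14 = 73
O - L - N - U - K: 36+15+16+14 = 81
O - L - U - K - N: 36+25+14+8 = 83
O - L - U - N - K: 36+25+16+8 = 85
O - K - L - N - U: 13+23+15+16 = 67
O - K - L - U - N: 13+23+25+16 = 77
O - K - N - L - U: 13+8+15+25 = 61
O - K - N - U - L: 13+8+16+25 = 62
O - K - U - L - N: 13+14+25+15 = 67
O - K - U - N - L: 13+14+16+15 = 58
O - N - L - K - U: 21+15+23+14 = 73
O - N - L - U - K: 21+15+25+14 = 75
… (10 more)
The minimum is 58.
One shortest path: O → K → U → N → L.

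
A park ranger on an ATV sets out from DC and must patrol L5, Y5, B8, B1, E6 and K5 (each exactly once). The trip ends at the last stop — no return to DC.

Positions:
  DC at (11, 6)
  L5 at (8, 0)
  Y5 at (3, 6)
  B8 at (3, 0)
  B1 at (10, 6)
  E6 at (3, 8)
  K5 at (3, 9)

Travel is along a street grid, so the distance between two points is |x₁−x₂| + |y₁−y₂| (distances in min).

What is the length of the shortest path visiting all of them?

There are 6! = 720 possible orderings.
DC→L5→Y5→B8→B1→E6→K5: 9+11+6+13+9+1 = 49
DC→L5→Y5→B8→B1→K5→E6: 9+11+6+13+10+1 = 50
DC→L5→Y5→B8→E6→B1→K5: 9+11+6+8+9+10 = 53
DC→L5→Y5→B8→E6→K5→B1: 9+11+6+8+1+10 = 45
DC→L5→Y5→B8→K5→B1→E6: 9+11+6+9+10+9 = 54
DC→L5→Y5→B8→K5→E6→B1: 9+11+6+9+1+9 = 45
DC→L5→Y5→B1→B8→E6→K5: 9+11+7+13+8+1 = 49
DC→L5→Y5→B1→B8→K5→E6: 9+11+7+13+9+1 = 50
… (712 more)
DC→B1→L5→B8→Y5→E6→K5: 1+8+5+6+2+1 = 23  ← best
The minimum is 23.
One shortest path: DC → B1 → L5 → B8 → Y5 → E6 → K5.

Minimum one-way distance = 23 min.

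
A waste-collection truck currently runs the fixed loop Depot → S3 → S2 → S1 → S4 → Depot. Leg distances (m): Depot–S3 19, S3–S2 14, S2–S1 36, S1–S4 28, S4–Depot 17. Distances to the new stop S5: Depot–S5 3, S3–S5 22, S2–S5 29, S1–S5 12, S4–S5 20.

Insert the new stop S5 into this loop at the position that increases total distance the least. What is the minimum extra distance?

Minimum extra distance: 4 m, inserting S5 between S1 and S4.

Insertion cost between consecutive stops i–j is d(i,S5) + d(S5,j) − d(i,j):
  between Depot and S3: 3 + 22 − 19 = 6
  between S3 and S2: 22 + 29 − 14 = 37
  between S2 and S1: 29 + 12 − 36 = 5
  between S1 and S4: 12 + 20 − 28 = 4
  between S4 and Depot: 20 + 3 − 17 = 6
Cheapest insertion is between S1 and S4, adding 4.
New total = 114 + 4 = 118.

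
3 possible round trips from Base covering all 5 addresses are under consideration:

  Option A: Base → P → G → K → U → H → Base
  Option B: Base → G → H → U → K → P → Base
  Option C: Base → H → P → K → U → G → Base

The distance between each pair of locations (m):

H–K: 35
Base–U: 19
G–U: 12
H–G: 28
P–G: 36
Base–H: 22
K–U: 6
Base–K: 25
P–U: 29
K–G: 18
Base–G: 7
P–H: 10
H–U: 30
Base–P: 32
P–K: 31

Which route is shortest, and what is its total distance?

Option A: 32 + 36 + 18 + 6 + 30 + 22 = 144
Option B: 7 + 28 + 30 + 6 + 31 + 32 = 134
Option C: 22 + 10 + 31 + 6 + 12 + 7 = 88

Shortest is Option C, total 88 m.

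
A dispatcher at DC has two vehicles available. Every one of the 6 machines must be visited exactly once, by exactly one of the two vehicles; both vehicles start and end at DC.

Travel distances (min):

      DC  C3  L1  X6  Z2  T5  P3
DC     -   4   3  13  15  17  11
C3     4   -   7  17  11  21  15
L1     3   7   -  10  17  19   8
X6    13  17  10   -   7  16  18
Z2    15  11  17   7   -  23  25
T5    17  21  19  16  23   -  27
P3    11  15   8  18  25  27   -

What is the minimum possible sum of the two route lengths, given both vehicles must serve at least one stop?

Try each way of splitting the stops between the two vehicles (each non-empty) and, for each split, find the best tour for each vehicle:
  {C3} + {L1, X6, Z2, T5, P3}: 8 + 76 = 84
  {L1} + {C3, X6, Z2, T5, P3}: 6 + 76 = 82
  {C3, L1} + {X6, Z2, T5, P3}: 14 + 76 = 90
  {X6} + {C3, L1, Z2, T5, P3}: 26 + 76 = 102
  {C3, X6} + {L1, Z2, T5, P3}: 34 + 76 = 110
  {L1, X6} + {C3, Z2, T5, P3}: 26 + 76 = 102
  … (31 splits in total)
  {C3, X6, Z2, T5} + {L1, P3}: 55 + 22 = 77  ← best
Best: vehicle 1 DC → C3 → Z2 → X6 → T5 → DC = 55; vehicle 2 DC → L1 → P3 → DC = 22; combined 77.

77 min — the smallest possible combined total.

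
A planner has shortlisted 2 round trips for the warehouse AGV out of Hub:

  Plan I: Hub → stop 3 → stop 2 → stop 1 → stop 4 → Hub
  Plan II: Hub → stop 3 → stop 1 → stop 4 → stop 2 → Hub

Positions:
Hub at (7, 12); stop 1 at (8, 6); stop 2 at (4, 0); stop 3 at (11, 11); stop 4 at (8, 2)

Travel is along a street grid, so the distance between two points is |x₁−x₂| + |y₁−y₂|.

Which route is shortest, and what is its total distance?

Plan I: 5 + 18 + 10 + 4 + 11 = 48
Plan II: 5 + 8 + 4 + 6 + 15 = 38

Shortest is Plan II, total 38.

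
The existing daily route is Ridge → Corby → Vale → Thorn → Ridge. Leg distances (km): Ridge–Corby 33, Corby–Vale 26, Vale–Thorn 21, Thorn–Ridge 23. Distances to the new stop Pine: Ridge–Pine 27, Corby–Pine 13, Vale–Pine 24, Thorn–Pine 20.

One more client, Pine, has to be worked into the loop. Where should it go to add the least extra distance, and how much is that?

Insertion cost between consecutive stops i–j is d(i,Pine) + d(Pine,j) − d(i,j):
  between Ridge and Corby: 27 + 13 − 33 = 7
  between Corby and Vale: 13 + 24 − 26 = 11
  between Vale and Thorn: 24 + 20 − 21 = 23
  between Thorn and Ridge: 20 + 27 − 23 = 24
Cheapest insertion is between Ridge and Corby, adding 7.
New total = 103 + 7 = 110.

+7 km — insert Pine between Ridge and Corby.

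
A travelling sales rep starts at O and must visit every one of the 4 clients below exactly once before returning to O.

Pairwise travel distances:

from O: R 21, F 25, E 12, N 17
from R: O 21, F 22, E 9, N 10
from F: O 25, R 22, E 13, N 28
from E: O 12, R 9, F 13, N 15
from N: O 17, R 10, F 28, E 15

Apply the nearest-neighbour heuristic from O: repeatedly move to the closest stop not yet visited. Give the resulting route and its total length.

84 along O → E → R → N → F → O.

From O: distances to unvisited — E=12, N=17, R=21, F=25. Nearest is E (12).
From E: distances to unvisited — R=9, F=13, N=15. Nearest is R (9).
From R: distances to unvisited — N=10, F=22. Nearest is N (10).
From N: distances to unvisited — F=28. Nearest is F (28).
Return F→O: 25.
Total = 12 + 9 + 10 + 28 + 25 = 84.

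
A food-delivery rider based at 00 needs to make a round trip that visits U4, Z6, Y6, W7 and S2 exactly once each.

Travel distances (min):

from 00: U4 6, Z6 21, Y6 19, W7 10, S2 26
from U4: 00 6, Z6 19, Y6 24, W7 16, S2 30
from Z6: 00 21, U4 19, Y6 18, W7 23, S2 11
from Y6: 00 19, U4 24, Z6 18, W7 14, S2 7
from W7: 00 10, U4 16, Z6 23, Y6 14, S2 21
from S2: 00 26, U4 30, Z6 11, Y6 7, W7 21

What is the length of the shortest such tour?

67 min — the shortest possible round trip.

00→U4→Z6→Y6→W7→S2→00: 6+19+18+14+21+26 = 104
00→U4→Z6→Y6→S2→W7→00: 6+19+18+7+21+10 = 81
00→U4→Z6→W7→Y6→S2→00: 6+19+23+14+7+26 = 95
00→U4→Z6→W7→S2→Y6→00: 6+19+23+21+7+19 = 95
00→U4→Z6→S2→Y6→W7→00: 6+19+11+7+14+10 = 67
00→U4→Z6→S2→W7→Y6→00: 6+19+11+21+14+19 = 90
00→U4→Y6→Z6→W7→S2→00: 6+24+18+23+21+26 = 118
00→U4→Y6→Z6→S2→W7→00: 6+24+18+11+21+10 = 90
00→U4→Y6→W7→Z6→S2→00: 6+24+14+23+11+26 = 104
00→U4→Y6→W7→S2→Z6→00: 6+24+14+21+11+21 = 97
00→U4→Y6→S2→Z6→W7→00: 6+24+7+11+23+10 = 81
00→U4→Y6→S2→W7→Z6→00: 6+24+7+21+23+21 = 102
00→U4→W7→Z6→Y6→S2→00: 6+16+23+18+7+26 = 96
00→U4→W7→Z6→S2→Y6→00: 6+16+23+11+7+19 = 82
… (46 more)
The minimum is 67.
One optimal route: 00 → U4 → Z6 → S2 → Y6 → W7 → 00 (or its reverse).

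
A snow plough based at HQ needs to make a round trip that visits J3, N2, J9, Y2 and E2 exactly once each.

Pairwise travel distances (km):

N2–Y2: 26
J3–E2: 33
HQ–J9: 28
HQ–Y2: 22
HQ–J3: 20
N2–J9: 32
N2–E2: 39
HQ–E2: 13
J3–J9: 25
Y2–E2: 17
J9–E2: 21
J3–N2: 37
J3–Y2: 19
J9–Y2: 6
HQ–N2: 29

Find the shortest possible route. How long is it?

Minimum total distance: 123 km.

With 5 stops there are 5!/2 = 60 distinct round trips (a route and its reverse cost the same).
HQ → J3 → N2 → J9 → Y2 → E2 → HQ: 20+37+32+6+17+13 = 125
HQ → J3 → N2 → J9 → E2 → Y2 → HQ: 20+37+32+21+17+22 = 149
HQ → J3 → N2 → Y2 → J9 → E2 → HQ: 20+37+26+6+21+13 = 123
HQ → J3 → N2 → Y2 → E2 → J9 → HQ: 20+37+26+17+21+28 = 149
HQ → J3 → N2 → E2 → J9 → Y2 → HQ: 20+37+39+21+6+22 = 145
HQ → J3 → N2 → E2 → Y2 → J9 → HQ: 20+37+39+17+6+28 = 147
HQ → J3 → J9 → N2 → Y2 → E2 → HQ: 20+25+32+26+17+13 = 133
HQ → J3 → J9 → N2 → E2 → Y2 → HQ: 20+25+32+39+17+22 = 155
HQ → J3 → J9 → Y2 → N2 → E2 → HQ: 20+25+6+26+39+13 = 129
HQ → J3 → J9 → Y2 → E2 → N2 → HQ: 20+25+6+17+39+29 = 136
HQ → J3 → J9 → E2 → N2 → Y2 → HQ: 20+25+21+39+26+22 = 153
HQ → J3 → J9 → E2 → Y2 → N2 → HQ: 20+25+21+17+26+29 = 138
HQ → J3 → Y2 → N2 → J9 → E2 → HQ: 20+19+26+32+21+13 = 131
HQ → J3 → Y2 → N2 → E2 → J9 → HQ: 20+19+26+39+21+28 = 153
… (46 more)
The minimum is 123.
One optimal route: HQ → J3 → N2 → Y2 → J9 → E2 → HQ (or its reverse).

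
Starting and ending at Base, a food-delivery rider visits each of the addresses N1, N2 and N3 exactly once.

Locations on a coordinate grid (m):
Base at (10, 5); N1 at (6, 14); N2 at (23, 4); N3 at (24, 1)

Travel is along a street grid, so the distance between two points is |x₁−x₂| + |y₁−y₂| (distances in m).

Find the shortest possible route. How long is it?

62 m — the shortest possible round trip.

Base → N1 → N2 → N3 → Base: 13+27+4+18 = 62
Base → N1 → N3 → N2 → Base: 13+31+4+14 = 62
Base → N2 → N1 → N3 → Base: 14+27+31+18 = 90
The minimum is 62.
One optimal route: Base → N1 → N2 → N3 → Base (or its reverse).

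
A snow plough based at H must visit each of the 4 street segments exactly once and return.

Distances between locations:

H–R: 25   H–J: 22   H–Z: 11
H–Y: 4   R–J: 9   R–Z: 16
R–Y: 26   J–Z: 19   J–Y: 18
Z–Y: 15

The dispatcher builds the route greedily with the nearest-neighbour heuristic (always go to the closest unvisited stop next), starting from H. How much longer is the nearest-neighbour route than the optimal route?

8 longer than the optimal tour.

H: Y=4, Z=11, J=22, R=25 ⇒ Y
Y: Z=15, J=18, R=26 ⇒ Z
Z: R=16, J=19 ⇒ R
R: J=9 ⇒ J
NN route H → Y → Z → R → J → H costs 66.
Optimal: H → Z → R → J → Y → H costs 58 (by enumerating all 12 distinct tours).
Excess = 66 − 58 = 8.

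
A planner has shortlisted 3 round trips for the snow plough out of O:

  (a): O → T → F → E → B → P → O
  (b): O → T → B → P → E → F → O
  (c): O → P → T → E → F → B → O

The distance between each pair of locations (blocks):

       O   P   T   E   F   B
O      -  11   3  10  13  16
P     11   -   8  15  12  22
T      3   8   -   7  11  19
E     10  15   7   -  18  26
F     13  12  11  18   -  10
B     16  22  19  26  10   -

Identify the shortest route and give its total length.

(a): 3 + 11 + 18 + 26 + 22 + 11 = 91
(b): 3 + 19 + 22 + 15 + 18 + 13 = 90
(c): 11 + 8 + 7 + 18 + 10 + 16 = 70

Shortest is (c), total 70 blocks.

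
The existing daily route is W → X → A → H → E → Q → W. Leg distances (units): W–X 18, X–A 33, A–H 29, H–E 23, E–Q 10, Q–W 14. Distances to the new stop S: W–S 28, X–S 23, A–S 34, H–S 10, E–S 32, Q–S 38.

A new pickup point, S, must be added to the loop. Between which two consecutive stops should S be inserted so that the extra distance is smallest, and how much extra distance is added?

Insertion cost between consecutive stops i–j is d(i,S) + d(S,j) − d(i,j):
  between W and X: 28 + 23 − 18 = 33
  between X and A: 23 + 34 − 33 = 24
  between A and H: 34 + 10 − 29 = 15
  between H and E: 10 + 32 − 23 = 19
  between E and Q: 32 + 38 − 10 = 60
  between Q and W: 38 + 28 − 14 = 52
Cheapest insertion is between A and H, adding 15.
New total = 127 + 15 = 142.

+15 — insert S between A and H.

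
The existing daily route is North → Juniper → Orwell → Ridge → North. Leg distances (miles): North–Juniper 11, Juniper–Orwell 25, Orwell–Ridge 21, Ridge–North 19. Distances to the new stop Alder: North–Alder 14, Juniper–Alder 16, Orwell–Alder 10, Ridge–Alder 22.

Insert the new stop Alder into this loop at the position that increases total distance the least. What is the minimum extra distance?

Minimum extra distance: 1 miles, inserting Alder between Juniper and Orwell.

Insertion cost between consecutive stops i–j is d(i,Alder) + d(Alder,j) − d(i,j):
  between North and Juniper: 14 + 16 − 11 = 19
  between Juniper and Orwell: 16 + 10 − 25 = 1
  between Orwell and Ridge: 10 + 22 − 21 = 11
  between Ridge and North: 22 + 14 − 19 = 17
Cheapest insertion is between Juniper and Orwell, adding 1.
New total = 76 + 1 = 77.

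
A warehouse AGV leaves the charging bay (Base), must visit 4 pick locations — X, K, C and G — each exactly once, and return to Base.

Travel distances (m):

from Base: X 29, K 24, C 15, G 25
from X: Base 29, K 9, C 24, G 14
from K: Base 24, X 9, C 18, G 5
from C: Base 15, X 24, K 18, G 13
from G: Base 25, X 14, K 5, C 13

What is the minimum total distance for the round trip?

There are 12 distinct closed tours to check (reversals are equivalent).
Base→X→K→C→G→Base: 29+9+18+13+25 = 94
Base→X→K→G→C→Base: 29+9+5+13+15 = 71
Base→X→C→K→G→Base: 29+24+18+5+25 = 101
Base→X→C→G→K→Base: 29+24+13+5+24 = 95
Base→X→G→K→C→Base: 29+14+5+18+15 = 81
Base→X→G→C→K→Base: 29+14+13+18+24 = 98
Base→K→X→C→G→Base: 24+9+24+13+25 = 95
Base→K→X→G→C→Base: 24+9+14+13+15 = 75
Base→K→C→X→G→Base: 24+18+24+14+25 = 105
Base→K→G→X→C→Base: 24+5+14+24+15 = 82
Base→C→X→K→G→Base: 15+24+9+5+25 = 78
Base→C→K→X→G→Base: 15+18+9+14+25 = 81
The minimum is 71.
One optimal route: Base → X → K → G → C → Base (or its reverse).

71 m — the shortest possible round trip.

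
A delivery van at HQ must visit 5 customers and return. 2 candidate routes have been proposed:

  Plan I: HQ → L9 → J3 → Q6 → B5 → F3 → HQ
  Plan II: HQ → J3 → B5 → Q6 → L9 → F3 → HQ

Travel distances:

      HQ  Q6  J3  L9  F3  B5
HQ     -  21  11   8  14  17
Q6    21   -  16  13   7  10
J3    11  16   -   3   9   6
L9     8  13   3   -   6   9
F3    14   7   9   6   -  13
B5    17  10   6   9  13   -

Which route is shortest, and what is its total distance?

Plan I: 8 + 3 + 16 + 10 + 13 + 14 = 64
Plan II: 11 + 6 + 10 + 13 + 6 + 14 = 60

60 — Plan II is the shortest.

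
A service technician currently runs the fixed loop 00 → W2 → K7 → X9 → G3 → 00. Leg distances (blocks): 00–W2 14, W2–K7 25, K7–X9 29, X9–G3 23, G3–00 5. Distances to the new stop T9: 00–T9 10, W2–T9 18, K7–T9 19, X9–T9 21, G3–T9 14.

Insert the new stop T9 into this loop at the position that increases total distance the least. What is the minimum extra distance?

Insertion cost between consecutive stops i–j is d(i,T9) + d(T9,j) − d(i,j):
  between 00 and W2: 10 + 18 − 14 = 14
  between W2 and K7: 18 + 19 − 25 = 12
  between K7 and X9: 19 + 21 − 29 = 11
  between X9 and G3: 21 + 14 − 23 = 12
  between G3 and 00: 14 + 10 − 5 = 19
Cheapest insertion is between K7 and X9, adding 11.
New total = 96 + 11 = 107.

Minimum extra distance: 11 blocks, inserting T9 between K7 and X9.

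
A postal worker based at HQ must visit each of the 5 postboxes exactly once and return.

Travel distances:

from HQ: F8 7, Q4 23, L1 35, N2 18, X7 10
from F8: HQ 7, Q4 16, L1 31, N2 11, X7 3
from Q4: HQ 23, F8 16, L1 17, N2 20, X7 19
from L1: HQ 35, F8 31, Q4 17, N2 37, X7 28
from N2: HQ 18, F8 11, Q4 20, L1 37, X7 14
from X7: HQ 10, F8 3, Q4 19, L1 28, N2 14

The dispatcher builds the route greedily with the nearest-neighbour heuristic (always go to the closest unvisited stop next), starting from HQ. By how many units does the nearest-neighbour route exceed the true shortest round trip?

The nearest-neighbour route is 3 longer than optimal.

From HQ: F8=7, X7=10, N2=18, Q4=23, L1=35 → choose F8 (7).
From F8: X7=3, N2=11, Q4=16, L1=31 → choose X7 (3).
From X7: N2=14, Q4=19, L1=28 → choose N2 (14).
From N2: Q4=20, L1=37 → choose Q4 (20).
From Q4: L1=17 → choose L1 (17).
NN route HQ → F8 → X7 → N2 → Q4 → L1 → HQ costs 96.
Optimal: HQ → F8 → N2 → Q4 → L1 → X7 → HQ costs 93 (by enumerating all 60 distinct tours).
Excess = 96 − 93 = 3.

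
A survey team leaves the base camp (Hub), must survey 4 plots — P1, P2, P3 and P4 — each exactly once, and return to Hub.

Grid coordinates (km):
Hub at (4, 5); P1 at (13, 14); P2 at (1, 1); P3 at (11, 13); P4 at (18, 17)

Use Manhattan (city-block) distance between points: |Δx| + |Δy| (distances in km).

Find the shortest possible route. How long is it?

There are 12 distinct closed tours to check (reversals are equivalent).
Hub-P1-P2-P3-P4-Hub: 18+25+22+11+26 = 102
Hub-P1-P2-P4-P3-Hub: 18+25+33+11+15 = 102
Hub-P1-P3-P2-P4-Hub: 18+3+22+33+26 = 102
Hub-P1-P3-P4-P2-Hub: 18+3+11+33+7 = 72
Hub-P1-P4-P2-P3-Hub: 18+8+33+22+15 = 96
Hub-P1-P4-P3-P2-Hub: 18+8+11+22+7 = 66
Hub-P2-P1-P3-P4-Hub: 7+25+3+11+26 = 72
Hub-P2-P1-P4-P3-Hub: 7+25+8+11+15 = 66
Hub-P2-P3-P1-P4-Hub: 7+22+3+8+26 = 66
Hub-P2-P4-P1-P3-Hub: 7+33+8+3+15 = 66
Hub-P3-P1-P2-P4-Hub: 15+3+25+33+26 = 102
Hub-P3-P2-P1-P4-Hub: 15+22+25+8+26 = 96
The minimum is 66.
One optimal route: Hub → P1 → P4 → P3 → P2 → Hub (or its reverse).

Shortest round trip = 66 km.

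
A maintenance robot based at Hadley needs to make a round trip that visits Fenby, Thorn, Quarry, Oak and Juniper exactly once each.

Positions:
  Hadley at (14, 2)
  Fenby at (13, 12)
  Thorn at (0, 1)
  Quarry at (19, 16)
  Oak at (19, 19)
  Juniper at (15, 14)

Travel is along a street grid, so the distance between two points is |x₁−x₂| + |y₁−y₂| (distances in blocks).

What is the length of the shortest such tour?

Hadley → Fenby → Thorn → Quarry → Oak → Juniper → Hadley: 11+24+34+3+9+13 = 94
Hadley → Fenby → Thorn → Quarry → Juniper → Oak → Hadley: 11+24+34+6+9+22 = 106
Hadley → Fenby → Thorn → Oak → Quarry → Juniper → Hadley: 11+24+37+3+6+13 = 94
Hadley → Fenby → Thorn → Oak → Juniper → Quarry → Hadley: 11+24+37+9+6+19 = 106
Hadley → Fenby → Thorn → Juniper → Quarry → Oak → Hadley: 11+24+28+6+3+22 = 94
Hadley → Fenby → Thorn → Juniper → Oak → Quarry → Hadley: 11+24+28+9+3+19 = 94
Hadley → Fenby → Quarry → Thorn → Oak → Juniper → Hadley: 11+10+34+37+9+13 = 114
Hadley → Fenby → Quarry → Thorn → Juniper → Oak → Hadley: 11+10+34+28+9+22 = 114
Hadley → Fenby → Quarry → Oak → Thorn → Juniper → Hadley: 11+10+3+37+28+13 = 102
Hadley → Fenby → Quarry → Oak → Juniper → Thorn → Hadley: 11+10+3+9+28+15 = 76
Hadley → Fenby → Quarry → Juniper → Thorn → Oak → Hadley: 11+10+6+28+37+22 = 114
Hadley → Fenby → Quarry → Juniper → Oak → Thorn → Hadley: 11+10+6+9+37+15 = 88
Hadley → Fenby → Oak → Thorn → Quarry → Juniper → Hadley: 11+13+37+34+6+13 = 114
Hadley → Fenby → Oak → Thorn → Juniper → Quarry → Hadley: 11+13+37+28+6+19 = 114
… (46 more)
Hadley → Thorn → Fenby → Quarry → Oak → Juniper → Hadley: 15+24+10+3+9+13 = 74  ← best
The minimum is 74.
One optimal route: Hadley → Thorn → Fenby → Quarry → Oak → Juniper → Hadley (or its reverse).

Shortest round trip = 74 blocks.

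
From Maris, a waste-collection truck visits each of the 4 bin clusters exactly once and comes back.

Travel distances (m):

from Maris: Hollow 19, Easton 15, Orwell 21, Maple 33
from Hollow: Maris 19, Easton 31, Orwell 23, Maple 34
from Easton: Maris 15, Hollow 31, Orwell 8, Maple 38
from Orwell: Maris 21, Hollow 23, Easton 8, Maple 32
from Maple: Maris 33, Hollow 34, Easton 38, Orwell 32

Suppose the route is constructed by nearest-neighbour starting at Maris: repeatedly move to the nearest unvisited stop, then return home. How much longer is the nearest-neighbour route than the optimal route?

Excess over optimum: 5 m.

Maris: Easton=15, Hollow=19, Orwell=21, Maple=33 ⇒ Easton
Easton: Orwell=8, Hollow=31, Maple=38 ⇒ Orwell
Orwell: Hollow=23, Maple=32 ⇒ Hollow
Hollow: Maple=34 ⇒ Maple
NN route Maris → Easton → Orwell → Hollow → Maple → Maris costs 113.
Optimal: Maris → Hollow → Maple → Orwell → Easton → Maris costs 108 (by enumerating all 12 distinct tours).
Excess = 113 − 108 = 5.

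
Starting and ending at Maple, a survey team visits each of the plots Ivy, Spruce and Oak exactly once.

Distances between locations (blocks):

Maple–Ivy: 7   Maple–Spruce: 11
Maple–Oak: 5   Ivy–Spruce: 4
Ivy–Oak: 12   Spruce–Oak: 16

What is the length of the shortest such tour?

Minimum total distance: 32 blocks.

Maple → Ivy → Spruce → Oak → Maple: 7+4+16+5 = 32
Maple → Ivy → Oak → Spruce → Maple: 7+12+16+11 = 46
Maple → Spruce → Ivy → Oak → Maple: 11+4+12+5 = 32
The minimum is 32.
One optimal route: Maple → Ivy → Spruce → Oak → Maple (or its reverse).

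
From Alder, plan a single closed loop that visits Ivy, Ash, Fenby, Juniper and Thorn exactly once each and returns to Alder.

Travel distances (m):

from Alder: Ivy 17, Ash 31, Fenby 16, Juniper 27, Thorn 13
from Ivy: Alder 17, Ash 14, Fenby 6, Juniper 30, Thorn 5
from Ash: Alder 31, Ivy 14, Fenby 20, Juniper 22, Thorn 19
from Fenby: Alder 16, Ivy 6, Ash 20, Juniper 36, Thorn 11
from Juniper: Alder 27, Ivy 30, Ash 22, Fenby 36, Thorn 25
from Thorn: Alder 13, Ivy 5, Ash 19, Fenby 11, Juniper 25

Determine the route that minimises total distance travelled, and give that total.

There are 60 distinct closed tours to check (reversals are equivalent).
Alder→Ivy→Ash→Fenby→Juniper→Thorn→Alder: 17+14+20+36+25+13 = 125
Alder→Ivy→Ash→Fenby→Thorn→Juniper→Alder: 17+14+20+11+25+27 = 114
Alder→Ivy→Ash→Juniper→Fenby→Thorn→Alder: 17+14+22+36+11+13 = 113
Alder→Ivy→Ash→Juniper→Thorn→Fenby→Alder: 17+14+22+25+11+16 = 105
Alder→Ivy→Ash→Thorn→Fenby→Juniper→Alder: 17+14+19+11+36+27 = 124
Alder→Ivy→Ash→Thorn→Juniper→Fenby→Alder: 17+14+19+25+36+16 = 127
Alder→Ivy→Fenby→Ash→Juniper→Thorn→Alder: 17+6+20+22+25+13 = 103
Alder→Ivy→Fenby→Ash→Thorn→Juniper→Alder: 17+6+20+19+25+27 = 114
Alder→Ivy→Fenby→Juniper→Ash→Thorn→Alder: 17+6+36+22+19+13 = 113
Alder→Ivy→Fenby→Juniper→Thorn→Ash→Alder: 17+6+36+25+19+31 = 134
Alder→Ivy→Fenby→Thorn→Ash→Juniper→Alder: 17+6+11+19+22+27 = 102
Alder→Ivy→Fenby→Thorn→Juniper→Ash→Alder: 17+6+11+25+22+31 = 112
Alder→Ivy→Juniper→Ash→Fenby→Thorn→Alder: 17+30+22+20+11+13 = 113
Alder→Ivy→Juniper→Ash→Thorn→Fenby→Alder: 17+30+22+19+11+16 = 115
… (46 more)
Alder→Juniper→Ash→Ivy→Fenby→Thorn→Alder: 27+22+14+6+11+13 = 93  ← best
The minimum is 93.
One optimal route: Alder → Juniper → Ash → Ivy → Fenby → Thorn → Alder (or its reverse).

93 m — the shortest possible round trip.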